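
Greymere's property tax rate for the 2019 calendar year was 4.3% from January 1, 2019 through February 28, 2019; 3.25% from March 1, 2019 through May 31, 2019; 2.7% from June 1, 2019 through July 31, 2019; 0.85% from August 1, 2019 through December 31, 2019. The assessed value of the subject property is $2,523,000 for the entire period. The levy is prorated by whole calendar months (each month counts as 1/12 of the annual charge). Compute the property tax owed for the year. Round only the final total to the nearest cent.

$58,870.00

January 1 – February 28, 2019: 2 months at 4.3% → $2,523,000 × 4.3% × 2/12 = $18,081.5000
March 1 – May 31, 2019: 3 months at 3.25% → $2,523,000 × 3.25% × 3/12 = $20,499.3750
June 1 – July 31, 2019: 2 months at 2.7% → $2,523,000 × 2.7% × 2/12 = $11,353.5000
August 1 – December 31, 2019: 5 months at 0.85% → $2,523,000 × 0.85% × 5/12 = $8,935.6250
Total = $58,870.0000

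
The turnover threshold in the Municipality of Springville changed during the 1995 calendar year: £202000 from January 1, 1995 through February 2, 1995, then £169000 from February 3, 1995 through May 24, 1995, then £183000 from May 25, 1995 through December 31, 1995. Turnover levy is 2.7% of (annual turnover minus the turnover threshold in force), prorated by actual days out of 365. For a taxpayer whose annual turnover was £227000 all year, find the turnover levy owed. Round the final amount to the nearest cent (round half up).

£1256.57

January 1 – February 2, 1995: 33 days, exemption £202000 → (£227000 − £202000) × 2.7% × 33/365 = £61.0274
February 3 – May 24, 1995: 111 days, exemption £169000 → (£227000 − £169000) × 2.7% × 111/365 = £476.2356
May 25 – December 31, 1995: 221 days, exemption £183000 → (£227000 − £183000) × 2.7% × 221/365 = £719.3096
Total = £1256.5726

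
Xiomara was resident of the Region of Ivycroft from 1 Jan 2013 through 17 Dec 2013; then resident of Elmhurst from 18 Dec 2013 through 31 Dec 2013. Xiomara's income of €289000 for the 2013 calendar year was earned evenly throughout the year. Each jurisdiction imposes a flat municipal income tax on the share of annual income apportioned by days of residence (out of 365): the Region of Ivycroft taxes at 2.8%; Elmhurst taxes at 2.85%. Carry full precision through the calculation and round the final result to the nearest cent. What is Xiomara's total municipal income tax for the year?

The Region of Ivycroft, 1 Jan – 17 Dec 2013: 351 days → €289000 × 2.8% × 351/365 = €7781.6219
Elmhurst, 18 Dec – 31 Dec 2013: 14 days → €289000 × 2.85% × 14/365 = €315.9205
Total = €8097.5425

€8097.54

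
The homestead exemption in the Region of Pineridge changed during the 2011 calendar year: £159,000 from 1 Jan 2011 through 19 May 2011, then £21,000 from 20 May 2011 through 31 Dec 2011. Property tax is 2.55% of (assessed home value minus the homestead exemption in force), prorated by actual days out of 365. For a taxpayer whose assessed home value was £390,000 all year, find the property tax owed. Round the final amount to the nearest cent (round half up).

£8,069.39

1 Jan – 19 May 2011: 139 days, exemption £159,000 → (£390,000 − £159,000) × 2.55% × 139/365 = £2,243.2315
20 May – 31 Dec 2011: 226 days, exemption £21,000 → (£390,000 − £21,000) × 2.55% × 226/365 = £5,826.1562
Total = £8,069.3877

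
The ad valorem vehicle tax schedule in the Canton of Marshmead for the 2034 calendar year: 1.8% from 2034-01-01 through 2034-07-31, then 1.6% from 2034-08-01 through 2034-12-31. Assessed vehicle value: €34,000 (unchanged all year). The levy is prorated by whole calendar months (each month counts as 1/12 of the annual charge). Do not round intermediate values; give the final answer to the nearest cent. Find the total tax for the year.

€583.67

2034-01-01 to 2034-07-31: 7 months at 1.8% → €34,000 × 1.8% × 7/12 = €357.0000
2034-08-01 to 2034-12-31: 5 months at 1.6% → €34,000 × 1.6% × 5/12 = €226.6667
Total = €583.6667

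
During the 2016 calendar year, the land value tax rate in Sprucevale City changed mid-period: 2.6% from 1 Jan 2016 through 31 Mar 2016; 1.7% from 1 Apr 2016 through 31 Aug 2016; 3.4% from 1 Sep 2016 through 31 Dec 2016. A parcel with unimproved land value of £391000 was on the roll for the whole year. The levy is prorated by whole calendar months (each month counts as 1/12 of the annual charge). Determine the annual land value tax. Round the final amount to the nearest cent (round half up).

£9742.42

1 Jan – 31 Mar 2016: 3 months at 2.6% → £391000 × 2.6% × 3/12 = £2541.5000
1 Apr – 31 Aug 2016: 5 months at 1.7% → £391000 × 1.7% × 5/12 = £2769.5833
1 Sep – 31 Dec 2016: 4 months at 3.4% → £391000 × 3.4% × 4/12 = £4431.3333
Total = £9742.4167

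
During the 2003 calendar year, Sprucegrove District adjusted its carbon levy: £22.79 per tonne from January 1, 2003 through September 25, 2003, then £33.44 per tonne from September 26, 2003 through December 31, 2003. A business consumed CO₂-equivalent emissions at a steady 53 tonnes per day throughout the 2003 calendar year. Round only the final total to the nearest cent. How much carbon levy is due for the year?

£495,624.20

January 1 – September 25, 2003: 268 days × 53 tonnes/day = 14,204 tonnes at £22.79/tonne → £323,709.16
September 26 – December 31, 2003: 97 days × 53 tonnes/day = 5,141 tonnes at £33.44/tonne → £171,915.04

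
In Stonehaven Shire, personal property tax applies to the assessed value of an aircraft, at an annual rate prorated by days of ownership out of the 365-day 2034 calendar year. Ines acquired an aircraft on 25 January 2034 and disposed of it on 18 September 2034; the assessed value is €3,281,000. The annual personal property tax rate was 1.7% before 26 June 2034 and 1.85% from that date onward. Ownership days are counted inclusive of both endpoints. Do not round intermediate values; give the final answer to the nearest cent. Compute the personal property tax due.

€37,362.95

25 January – 25 June 2034: 152 days at 1.7% → €3,281,000 × 1.7% × 152/365 = €23,227.6822
26 June – 18 September 2034: 85 days at 1.85% → €3,281,000 × 1.85% × 85/365 = €14,135.2671
Total = €37,362.9493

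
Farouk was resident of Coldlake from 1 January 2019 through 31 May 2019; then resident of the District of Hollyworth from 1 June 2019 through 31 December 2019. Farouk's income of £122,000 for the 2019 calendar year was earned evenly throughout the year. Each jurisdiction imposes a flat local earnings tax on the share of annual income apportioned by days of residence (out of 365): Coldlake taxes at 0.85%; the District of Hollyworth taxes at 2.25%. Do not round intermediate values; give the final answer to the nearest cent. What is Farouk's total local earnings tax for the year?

Coldlake, 1 January – 31 May 2019: 151 days → £122,000 × 0.85% × 151/365 = £429.0055
The District of Hollyworth, 1 June – 31 December 2019: 214 days → £122,000 × 2.25% × 214/365 = £1,609.3973
Total = £2,038.4027

£2,038.40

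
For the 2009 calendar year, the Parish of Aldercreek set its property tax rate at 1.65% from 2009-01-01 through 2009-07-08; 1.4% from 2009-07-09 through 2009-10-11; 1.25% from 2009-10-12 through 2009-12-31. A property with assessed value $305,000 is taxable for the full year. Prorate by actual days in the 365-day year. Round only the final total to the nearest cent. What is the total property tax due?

2009-01-01 to 2009-07-08: 189 days at 1.65% → $305,000 × 1.65% × 189/365 = $2,605.8699
2009-07-09 to 2009-10-11: 95 days at 1.4% → $305,000 × 1.4% × 95/365 = $1,111.3699
2009-10-12 to 2009-12-31: 81 days at 1.25% → $305,000 × 1.25% × 81/365 = $846.0616
Total = $4,563.3014

$4,563.30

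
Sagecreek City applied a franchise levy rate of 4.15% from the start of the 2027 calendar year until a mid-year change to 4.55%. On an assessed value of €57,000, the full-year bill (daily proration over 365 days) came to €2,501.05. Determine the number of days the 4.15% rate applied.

148 days

Let d = days at the first rate; then 365 − d days at the second rate.
€57,000 × [4.15%·d + 4.55%·(365−d)] / 365 = €2,501.05
Solving gives d = 148, so the new rate took effect on 29 May 2027.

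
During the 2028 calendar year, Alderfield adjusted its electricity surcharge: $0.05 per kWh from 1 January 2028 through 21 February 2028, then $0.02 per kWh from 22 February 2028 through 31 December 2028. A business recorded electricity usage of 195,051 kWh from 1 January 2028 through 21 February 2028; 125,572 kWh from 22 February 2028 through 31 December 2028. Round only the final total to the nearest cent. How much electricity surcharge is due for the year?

1 January – 21 February 2028: 195,051 kWh at $0.05/kWh → $9752.55
22 February – 31 December 2028: 125,572 kWh at $0.02/kWh → $2511.44

$12263.99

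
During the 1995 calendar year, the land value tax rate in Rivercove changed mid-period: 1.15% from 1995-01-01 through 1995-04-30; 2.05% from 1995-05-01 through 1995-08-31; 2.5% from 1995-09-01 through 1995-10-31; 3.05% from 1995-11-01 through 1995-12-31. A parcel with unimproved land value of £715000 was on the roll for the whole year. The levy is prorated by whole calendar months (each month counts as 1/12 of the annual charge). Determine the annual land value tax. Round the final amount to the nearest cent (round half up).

£14240.42

1995-01-01 to 1995-04-30: 4 months at 1.15% → £715000 × 1.15% × 4/12 = £2740.8333
1995-05-01 to 1995-08-31: 4 months at 2.05% → £715000 × 2.05% × 4/12 = £4885.8333
1995-09-01 to 1995-10-31: 2 months at 2.5% → £715000 × 2.5% × 2/12 = £2979.1667
1995-11-01 to 1995-12-31: 2 months at 3.05% → £715000 × 3.05% × 2/12 = £3634.5833
Total = £14240.4167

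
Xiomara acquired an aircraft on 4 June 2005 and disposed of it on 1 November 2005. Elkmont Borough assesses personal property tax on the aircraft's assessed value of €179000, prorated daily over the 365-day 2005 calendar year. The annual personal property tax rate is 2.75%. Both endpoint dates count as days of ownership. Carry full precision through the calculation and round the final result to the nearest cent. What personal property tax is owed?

€2036.43

Days held (4 June – 1 November 2005): 151 out of 365
Tax = €179000 × 2.75% × 151/365 = €2036.4315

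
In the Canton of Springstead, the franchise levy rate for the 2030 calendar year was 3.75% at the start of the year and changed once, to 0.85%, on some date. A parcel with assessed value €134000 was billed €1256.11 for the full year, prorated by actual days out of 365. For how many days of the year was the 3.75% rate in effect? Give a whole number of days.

Let d = days at the first rate; then 365 − d days at the second rate.
€134000 × [3.75%·d + 0.85%·(365−d)] / 365 = €1256.11
Solving gives d = 11, so the new rate took effect on January 12, 2030.

11 days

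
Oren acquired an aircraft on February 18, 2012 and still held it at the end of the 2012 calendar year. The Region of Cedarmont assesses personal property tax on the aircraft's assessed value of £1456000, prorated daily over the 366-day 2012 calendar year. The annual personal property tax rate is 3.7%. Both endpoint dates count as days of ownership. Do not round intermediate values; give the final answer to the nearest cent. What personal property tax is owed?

£46806.82

Days held (February 18 – December 31, 2012): 318 out of 366
Tax = £1456000 × 3.7% × 318/366 = £46806.8197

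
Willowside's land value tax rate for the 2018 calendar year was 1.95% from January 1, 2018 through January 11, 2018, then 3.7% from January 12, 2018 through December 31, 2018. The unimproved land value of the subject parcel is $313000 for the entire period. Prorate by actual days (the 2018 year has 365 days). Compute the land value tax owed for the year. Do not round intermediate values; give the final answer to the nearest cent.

$11415.92

January 1 – January 11, 2018: 11 days at 1.95% → $313000 × 1.95% × 11/365 = $183.9411
January 12 – December 31, 2018: 354 days at 3.7% → $313000 × 3.7% × 354/365 = $11231.9836
Total = $11415.9247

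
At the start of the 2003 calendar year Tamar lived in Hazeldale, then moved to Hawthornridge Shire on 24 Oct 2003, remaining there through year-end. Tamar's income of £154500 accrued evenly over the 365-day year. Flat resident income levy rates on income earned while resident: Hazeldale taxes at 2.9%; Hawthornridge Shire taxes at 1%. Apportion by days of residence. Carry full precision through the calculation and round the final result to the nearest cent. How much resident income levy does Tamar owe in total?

£3925.57

Hazeldale, 1 Jan – 23 Oct 2003: 296 days → £154500 × 2.9% × 296/365 = £3633.5014
Hawthornridge Shire, 24 Oct – 31 Dec 2003: 69 days → £154500 × 1% × 69/365 = £292.0685
Total = £3925.5699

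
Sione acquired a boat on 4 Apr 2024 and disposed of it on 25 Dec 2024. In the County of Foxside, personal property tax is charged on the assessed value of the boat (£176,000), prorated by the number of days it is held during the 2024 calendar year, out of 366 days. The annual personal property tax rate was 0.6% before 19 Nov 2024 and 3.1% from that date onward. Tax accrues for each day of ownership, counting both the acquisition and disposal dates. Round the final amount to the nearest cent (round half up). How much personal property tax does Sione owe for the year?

4 Apr – 18 Nov 2024: 229 days at 0.6% → £176,000 × 0.6% × 229/366 = £660.7213
19 Nov – 25 Dec 2024: 37 days at 3.1% → £176,000 × 3.1% × 37/366 = £551.5628
Total = £1,212.2842

£1,212.28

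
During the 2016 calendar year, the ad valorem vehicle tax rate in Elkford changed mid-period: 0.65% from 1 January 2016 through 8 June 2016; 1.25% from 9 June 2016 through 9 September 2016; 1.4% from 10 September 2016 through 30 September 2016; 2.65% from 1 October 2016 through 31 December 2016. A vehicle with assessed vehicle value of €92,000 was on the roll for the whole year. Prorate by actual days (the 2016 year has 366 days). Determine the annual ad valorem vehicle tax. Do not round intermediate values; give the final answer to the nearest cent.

€1,240.37

1 January – 8 June 2016: 160 days at 0.65% → €92,000 × 0.65% × 160/366 = €261.4208
9 June – 9 September 2016: 93 days at 1.25% → €92,000 × 1.25% × 93/366 = €292.2131
10 September – 30 September 2016: 21 days at 1.4% → €92,000 × 1.4% × 21/366 = €73.9016
1 October – 31 December 2016: 92 days at 2.65% → €92,000 × 2.65% × 92/366 = €612.8306
Total = €1,240.3661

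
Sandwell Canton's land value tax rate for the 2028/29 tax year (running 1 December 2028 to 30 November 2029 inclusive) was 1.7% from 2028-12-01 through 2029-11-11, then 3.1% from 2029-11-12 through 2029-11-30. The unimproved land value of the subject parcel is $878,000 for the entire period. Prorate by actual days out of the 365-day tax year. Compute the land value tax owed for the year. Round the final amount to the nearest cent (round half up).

$15,565.86

2028-12-01 to 2029-11-11: 346 days at 1.7% → $878,000 × 1.7% × 346/365 = $14,149.0301
2029-11-12 to 2029-11-30: 19 days at 3.1% → $878,000 × 3.1% × 19/365 = $1,416.8274
Total = $15,565.8575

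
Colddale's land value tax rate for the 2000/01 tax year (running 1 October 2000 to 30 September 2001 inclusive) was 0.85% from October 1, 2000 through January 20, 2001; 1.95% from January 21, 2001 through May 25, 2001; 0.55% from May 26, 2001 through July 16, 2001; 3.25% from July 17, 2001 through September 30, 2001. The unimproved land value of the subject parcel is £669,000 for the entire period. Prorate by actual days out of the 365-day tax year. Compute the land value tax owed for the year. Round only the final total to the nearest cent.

October 1, 2000 – January 20, 2001: 112 days at 0.85% → £669,000 × 0.85% × 112/365 = £1,744.8986
January 21 – May 25, 2001: 125 days at 1.95% → £669,000 × 1.95% × 125/365 = £4,467.6370
May 26 – July 16, 2001: 52 days at 0.55% → £669,000 × 0.55% × 52/365 = £524.2027
July 17 – September 30, 2001: 76 days at 3.25% → £669,000 × 3.25% × 76/365 = £4,527.2055
Total = £11,263.9438

£11,263.94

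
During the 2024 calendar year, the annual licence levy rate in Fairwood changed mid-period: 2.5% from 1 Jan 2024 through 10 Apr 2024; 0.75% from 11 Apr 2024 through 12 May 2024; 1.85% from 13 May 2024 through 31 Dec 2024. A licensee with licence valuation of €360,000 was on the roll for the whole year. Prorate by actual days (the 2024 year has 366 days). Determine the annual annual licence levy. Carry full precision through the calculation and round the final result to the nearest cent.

1 Jan – 10 Apr 2024: 101 days at 2.5% → €360,000 × 2.5% × 101/366 = €2,483.6066
11 Apr – 12 May 2024: 32 days at 0.75% → €360,000 × 0.75% × 32/366 = €236.0656
13 May – 31 Dec 2024: 233 days at 1.85% → €360,000 × 1.85% × 233/366 = €4,239.8361
Total = €6,959.5082

€6,959.51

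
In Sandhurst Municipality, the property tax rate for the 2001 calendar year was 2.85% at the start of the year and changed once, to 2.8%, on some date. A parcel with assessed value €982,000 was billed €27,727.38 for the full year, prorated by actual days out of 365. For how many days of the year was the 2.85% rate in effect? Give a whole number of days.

172 days

Let d = days at the first rate; then 365 − d days at the second rate.
€982,000 × [2.85%·d + 2.8%·(365−d)] / 365 = €27,727.38
Solving gives d = 172, so the new rate took effect on June 22, 2001.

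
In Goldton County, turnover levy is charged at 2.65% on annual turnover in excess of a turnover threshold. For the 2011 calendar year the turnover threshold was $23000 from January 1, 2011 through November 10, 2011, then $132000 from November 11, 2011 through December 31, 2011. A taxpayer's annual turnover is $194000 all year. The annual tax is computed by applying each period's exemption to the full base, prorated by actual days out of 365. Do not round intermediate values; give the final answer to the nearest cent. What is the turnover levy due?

$4127.90

January 1 – November 10, 2011: 314 days, exemption $23000 → ($194000 − $23000) × 2.65% × 314/365 = $3898.3315
November 11 – December 31, 2011: 51 days, exemption $132000 → ($194000 − $132000) × 2.65% × 51/365 = $229.5699
Total = $4127.9014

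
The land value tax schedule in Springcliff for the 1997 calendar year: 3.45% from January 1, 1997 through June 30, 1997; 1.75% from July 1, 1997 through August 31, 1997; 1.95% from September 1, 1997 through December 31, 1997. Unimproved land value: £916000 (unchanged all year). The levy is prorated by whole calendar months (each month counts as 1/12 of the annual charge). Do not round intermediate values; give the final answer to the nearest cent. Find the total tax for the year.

January 1 – June 30, 1997: 6 months at 3.45% → £916000 × 3.45% × 6/12 = £15801.0000
July 1 – August 31, 1997: 2 months at 1.75% → £916000 × 1.75% × 2/12 = £2671.6667
September 1 – December 31, 1997: 4 months at 1.95% → £916000 × 1.95% × 4/12 = £5954.0000
Total = £24426.6667

£24426.67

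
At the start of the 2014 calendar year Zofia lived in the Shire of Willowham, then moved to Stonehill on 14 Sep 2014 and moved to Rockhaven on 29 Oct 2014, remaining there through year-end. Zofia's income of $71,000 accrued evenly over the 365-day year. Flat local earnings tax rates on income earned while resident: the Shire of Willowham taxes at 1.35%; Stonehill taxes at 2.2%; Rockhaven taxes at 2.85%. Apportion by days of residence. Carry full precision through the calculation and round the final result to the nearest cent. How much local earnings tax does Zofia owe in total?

The Shire of Willowham, 1 Jan – 13 Sep 2014: 256 days → $71,000 × 1.35% × 256/365 = $672.2630
Stonehill, 14 Sep – 28 Oct 2014: 45 days → $71,000 × 2.2% × 45/365 = $192.5753
Rockhaven, 29 Oct – 31 Dec 2014: 64 days → $71,000 × 2.85% × 64/365 = $354.8055
Total = $1,219.6438

$1,219.64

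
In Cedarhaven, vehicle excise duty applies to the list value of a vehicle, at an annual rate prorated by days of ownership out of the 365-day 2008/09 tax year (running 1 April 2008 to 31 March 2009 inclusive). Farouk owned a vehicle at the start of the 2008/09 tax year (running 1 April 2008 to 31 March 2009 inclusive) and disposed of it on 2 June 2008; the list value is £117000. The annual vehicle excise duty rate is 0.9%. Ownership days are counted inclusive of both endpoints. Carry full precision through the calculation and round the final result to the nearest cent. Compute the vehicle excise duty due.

£181.75

Days held (1 April – 2 June 2008): 63 out of 365
Tax = £117000 × 0.9% × 63/365 = £181.7507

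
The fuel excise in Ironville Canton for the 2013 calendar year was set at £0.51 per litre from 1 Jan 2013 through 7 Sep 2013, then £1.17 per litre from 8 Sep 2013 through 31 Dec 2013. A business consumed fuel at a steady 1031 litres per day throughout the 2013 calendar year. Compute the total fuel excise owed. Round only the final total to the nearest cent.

£270173.55

1 Jan – 7 Sep 2013: 250 days × 1031 litres/day = 257,750 litres at £0.51/litre → £131452.50
8 Sep – 31 Dec 2013: 115 days × 1031 litres/day = 118,565 litres at £1.17/litre → £138721.05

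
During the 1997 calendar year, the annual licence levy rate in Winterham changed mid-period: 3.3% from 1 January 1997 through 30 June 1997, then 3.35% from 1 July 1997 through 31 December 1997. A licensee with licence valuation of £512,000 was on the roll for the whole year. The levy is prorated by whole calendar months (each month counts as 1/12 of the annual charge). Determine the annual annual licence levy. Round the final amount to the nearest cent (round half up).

1 January – 30 June 1997: 6 months at 3.3% → £512,000 × 3.3% × 6/12 = £8,448.0000
1 July – 31 December 1997: 6 months at 3.35% → £512,000 × 3.35% × 6/12 = £8,576.0000
Total = £17,024.0000

£17,024.00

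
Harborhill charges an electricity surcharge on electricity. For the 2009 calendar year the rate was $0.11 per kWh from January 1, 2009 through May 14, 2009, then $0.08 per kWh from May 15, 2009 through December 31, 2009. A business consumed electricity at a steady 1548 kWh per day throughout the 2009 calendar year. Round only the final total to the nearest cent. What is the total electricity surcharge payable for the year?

$51424.56

January 1 – May 14, 2009: 134 days × 1548 kWh/day = 207,432 kWh at $0.11/kWh → $22817.52
May 15 – December 31, 2009: 231 days × 1548 kWh/day = 357,588 kWh at $0.08/kWh → $28607.04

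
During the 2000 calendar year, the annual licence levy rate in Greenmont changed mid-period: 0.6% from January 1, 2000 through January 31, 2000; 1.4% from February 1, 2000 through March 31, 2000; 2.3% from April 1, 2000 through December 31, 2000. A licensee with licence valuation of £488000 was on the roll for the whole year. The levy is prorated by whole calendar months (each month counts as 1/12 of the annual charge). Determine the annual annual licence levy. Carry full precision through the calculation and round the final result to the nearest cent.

January 1 – January 31, 2000: 1 month at 0.6% → £488000 × 0.6% × 1/12 = £244.0000
February 1 – March 31, 2000: 2 months at 1.4% → £488000 × 1.4% × 2/12 = £1138.6667
April 1 – December 31, 2000: 9 months at 2.3% → £488000 × 2.3% × 9/12 = £8418.0000
Total = £9800.6667

£9800.67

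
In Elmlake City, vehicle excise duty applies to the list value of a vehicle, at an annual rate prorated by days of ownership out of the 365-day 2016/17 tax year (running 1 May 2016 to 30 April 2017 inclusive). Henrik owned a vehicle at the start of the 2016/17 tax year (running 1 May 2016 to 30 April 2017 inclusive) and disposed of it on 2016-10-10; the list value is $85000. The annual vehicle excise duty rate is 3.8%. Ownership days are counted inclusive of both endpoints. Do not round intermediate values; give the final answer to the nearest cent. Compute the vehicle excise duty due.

$1442.44

Days held (2016-05-01 to 2016-10-10): 163 out of 365
Tax = $85000 × 3.8% × 163/365 = $1442.4384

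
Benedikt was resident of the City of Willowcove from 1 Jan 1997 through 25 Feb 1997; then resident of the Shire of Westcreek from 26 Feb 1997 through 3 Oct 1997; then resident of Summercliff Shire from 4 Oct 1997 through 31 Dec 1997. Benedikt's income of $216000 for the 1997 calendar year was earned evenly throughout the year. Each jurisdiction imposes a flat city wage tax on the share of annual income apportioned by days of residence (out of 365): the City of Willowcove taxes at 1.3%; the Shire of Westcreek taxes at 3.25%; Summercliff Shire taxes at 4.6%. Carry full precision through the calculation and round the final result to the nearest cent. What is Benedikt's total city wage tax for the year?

The City of Willowcove, 1 Jan – 25 Feb 1997: 56 days → $216000 × 1.3% × 56/365 = $430.8164
The Shire of Westcreek, 26 Feb – 3 Oct 1997: 220 days → $216000 × 3.25% × 220/365 = $4231.2329
Summercliff Shire, 4 Oct – 31 Dec 1997: 89 days → $216000 × 4.6% × 89/365 = $2422.7507
Total = $7084.8000

$7084.80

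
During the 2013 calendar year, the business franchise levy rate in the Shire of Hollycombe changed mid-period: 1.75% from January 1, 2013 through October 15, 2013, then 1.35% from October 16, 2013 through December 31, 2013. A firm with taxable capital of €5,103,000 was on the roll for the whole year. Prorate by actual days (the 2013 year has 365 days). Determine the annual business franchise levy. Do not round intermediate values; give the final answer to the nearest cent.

January 1 – October 15, 2013: 288 days at 1.75% → €5,103,000 × 1.75% × 288/365 = €70,463.3425
October 16 – December 31, 2013: 77 days at 1.35% → €5,103,000 × 1.35% × 77/365 = €14,533.0644
Total = €84,996.4068

€84,996.41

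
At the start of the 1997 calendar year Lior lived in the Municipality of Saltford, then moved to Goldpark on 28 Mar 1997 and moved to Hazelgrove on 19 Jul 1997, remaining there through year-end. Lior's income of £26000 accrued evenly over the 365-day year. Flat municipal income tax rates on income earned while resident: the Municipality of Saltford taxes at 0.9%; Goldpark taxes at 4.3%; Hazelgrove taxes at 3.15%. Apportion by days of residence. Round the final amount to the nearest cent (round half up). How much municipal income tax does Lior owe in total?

£773.73

The Municipality of Saltford, 1 Jan – 27 Mar 1997: 86 days → £26000 × 0.9% × 86/365 = £55.1342
Goldpark, 28 Mar – 18 Jul 1997: 113 days → £26000 × 4.3% × 113/365 = £346.1205
Hazelgrove, 19 Jul – 31 Dec 1997: 166 days → £26000 × 3.15% × 166/365 = £372.4767
Total = £773.7315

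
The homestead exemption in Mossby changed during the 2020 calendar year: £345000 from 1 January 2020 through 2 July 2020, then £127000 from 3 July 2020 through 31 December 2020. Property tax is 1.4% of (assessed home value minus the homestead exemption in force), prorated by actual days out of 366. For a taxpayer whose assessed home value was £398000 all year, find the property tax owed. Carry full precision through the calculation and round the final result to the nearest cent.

1 January – 2 July 2020: 184 days, exemption £345000 → (£398000 − £345000) × 1.4% × 184/366 = £373.0273
3 July – 31 December 2020: 182 days, exemption £127000 → (£398000 − £127000) × 1.4% × 182/366 = £1886.6339
Total = £2259.6612

£2259.66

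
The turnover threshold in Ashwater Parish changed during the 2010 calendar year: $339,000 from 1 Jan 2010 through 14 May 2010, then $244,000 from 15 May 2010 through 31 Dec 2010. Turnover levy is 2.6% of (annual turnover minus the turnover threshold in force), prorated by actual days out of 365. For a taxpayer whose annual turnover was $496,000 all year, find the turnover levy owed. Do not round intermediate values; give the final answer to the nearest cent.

$5,645.21

1 Jan – 14 May 2010: 134 days, exemption $339,000 → ($496,000 − $339,000) × 2.6% × 134/365 = $1,498.5973
15 May – 31 Dec 2010: 231 days, exemption $244,000 → ($496,000 − $244,000) × 2.6% × 231/365 = $4,146.6082
Total = $5,645.2055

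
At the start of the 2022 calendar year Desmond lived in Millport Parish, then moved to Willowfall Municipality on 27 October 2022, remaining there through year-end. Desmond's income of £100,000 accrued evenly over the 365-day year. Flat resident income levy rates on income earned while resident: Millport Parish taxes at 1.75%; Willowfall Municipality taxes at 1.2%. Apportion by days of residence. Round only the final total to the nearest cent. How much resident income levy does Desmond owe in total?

Millport Parish, 1 January – 26 October 2022: 299 days → £100,000 × 1.75% × 299/365 = £1,433.5616
Willowfall Municipality, 27 October – 31 December 2022: 66 days → £100,000 × 1.2% × 66/365 = £216.9863
Total = £1,650.5479

£1,650.55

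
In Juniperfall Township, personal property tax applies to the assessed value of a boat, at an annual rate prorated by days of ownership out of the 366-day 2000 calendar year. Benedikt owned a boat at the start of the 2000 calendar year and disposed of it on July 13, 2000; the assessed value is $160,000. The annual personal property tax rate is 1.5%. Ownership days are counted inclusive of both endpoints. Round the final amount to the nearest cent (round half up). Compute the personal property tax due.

$1,278.69

Days held (January 1 – July 13, 2000): 195 out of 366
Tax = $160,000 × 1.5% × 195/366 = $1,278.6885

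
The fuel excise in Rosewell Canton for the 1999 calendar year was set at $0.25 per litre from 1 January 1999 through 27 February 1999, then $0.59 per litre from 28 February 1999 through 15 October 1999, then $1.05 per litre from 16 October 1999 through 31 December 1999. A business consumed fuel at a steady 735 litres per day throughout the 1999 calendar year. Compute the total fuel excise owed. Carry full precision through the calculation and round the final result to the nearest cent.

$169,821.75

1 January – 27 February 1999: 58 days × 735 litres/day = 42,630 litres at $0.25/litre → $10,657.50
28 February – 15 October 1999: 230 days × 735 litres/day = 169,050 litres at $0.59/litre → $99,739.50
16 October – 31 December 1999: 77 days × 735 litres/day = 56,595 litres at $1.05/litre → $59,424.75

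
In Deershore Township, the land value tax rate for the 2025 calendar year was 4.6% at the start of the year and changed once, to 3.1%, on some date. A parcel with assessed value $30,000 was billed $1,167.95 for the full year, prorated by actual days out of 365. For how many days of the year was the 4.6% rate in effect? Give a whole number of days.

Let d = days at the first rate; then 365 − d days at the second rate.
$30,000 × [4.6%·d + 3.1%·(365−d)] / 365 = $1,167.95
Solving gives d = 193, so the new rate took effect on July 13, 2025.

193 days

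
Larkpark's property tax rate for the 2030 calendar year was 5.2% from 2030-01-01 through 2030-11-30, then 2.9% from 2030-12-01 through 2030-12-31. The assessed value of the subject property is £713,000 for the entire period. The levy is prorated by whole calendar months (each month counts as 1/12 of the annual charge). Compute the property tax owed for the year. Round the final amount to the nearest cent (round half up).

2030-01-01 to 2030-11-30: 11 months at 5.2% → £713,000 × 5.2% × 11/12 = £33,986.3333
2030-12-01 to 2030-12-31: 1 month at 2.9% → £713,000 × 2.9% × 1/12 = £1,723.0833
Total = £35,709.4167

£35,709.42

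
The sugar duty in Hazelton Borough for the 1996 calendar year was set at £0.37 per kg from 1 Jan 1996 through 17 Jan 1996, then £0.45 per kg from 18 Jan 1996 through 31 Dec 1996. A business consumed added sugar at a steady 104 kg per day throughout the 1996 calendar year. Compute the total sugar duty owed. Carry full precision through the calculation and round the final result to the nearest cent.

£16987.36

1 Jan – 17 Jan 1996: 17 days × 104 kg/day = 1,768 kg at £0.37/kg → £654.16
18 Jan – 31 Dec 1996: 349 days × 104 kg/day = 36,296 kg at £0.45/kg → £16333.20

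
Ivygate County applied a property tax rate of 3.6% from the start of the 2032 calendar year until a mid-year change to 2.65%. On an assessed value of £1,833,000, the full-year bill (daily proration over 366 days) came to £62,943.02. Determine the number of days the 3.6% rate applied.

302 days

Let d = days at the first rate; then 366 − d days at the second rate.
£1,833,000 × [3.6%·d + 2.65%·(366−d)] / 366 = £62,943.02
Solving gives d = 302, so the new rate took effect on 29 October 2032.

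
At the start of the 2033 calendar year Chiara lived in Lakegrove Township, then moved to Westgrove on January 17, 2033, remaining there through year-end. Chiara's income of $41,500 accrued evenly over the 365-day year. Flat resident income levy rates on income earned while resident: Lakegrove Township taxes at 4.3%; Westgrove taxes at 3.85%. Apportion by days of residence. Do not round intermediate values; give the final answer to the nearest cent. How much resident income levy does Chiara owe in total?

$1,605.94

Lakegrove Township, January 1 – January 16, 2033: 16 days → $41,500 × 4.3% × 16/365 = $78.2247
Westgrove, January 17 – December 31, 2033: 349 days → $41,500 × 3.85% × 349/365 = $1,527.7116
Total = $1,605.9363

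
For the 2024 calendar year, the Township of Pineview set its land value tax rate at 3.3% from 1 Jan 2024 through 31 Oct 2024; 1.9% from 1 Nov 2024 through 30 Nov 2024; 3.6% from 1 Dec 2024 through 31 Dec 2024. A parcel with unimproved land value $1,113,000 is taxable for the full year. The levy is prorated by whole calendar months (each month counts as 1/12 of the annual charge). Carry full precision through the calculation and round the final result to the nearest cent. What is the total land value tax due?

$35,708.75

1 Jan – 31 Oct 2024: 10 months at 3.3% → $1,113,000 × 3.3% × 10/12 = $30,607.5000
1 Nov – 30 Nov 2024: 1 month at 1.9% → $1,113,000 × 1.9% × 1/12 = $1,762.2500
1 Dec – 31 Dec 2024: 1 month at 3.6% → $1,113,000 × 3.6% × 1/12 = $3,339.0000
Total = $35,708.7500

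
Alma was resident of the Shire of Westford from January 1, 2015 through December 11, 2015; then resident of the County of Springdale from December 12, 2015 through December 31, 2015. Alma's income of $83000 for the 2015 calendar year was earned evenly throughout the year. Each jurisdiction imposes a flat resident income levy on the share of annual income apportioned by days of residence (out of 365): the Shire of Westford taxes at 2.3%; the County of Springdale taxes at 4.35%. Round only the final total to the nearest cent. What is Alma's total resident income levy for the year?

$2002.23

The Shire of Westford, January 1 – December 11, 2015: 345 days → $83000 × 2.3% × 345/365 = $1804.3973
The County of Springdale, December 12 – December 31, 2015: 20 days → $83000 × 4.35% × 20/365 = $197.8356
Total = $2002.2329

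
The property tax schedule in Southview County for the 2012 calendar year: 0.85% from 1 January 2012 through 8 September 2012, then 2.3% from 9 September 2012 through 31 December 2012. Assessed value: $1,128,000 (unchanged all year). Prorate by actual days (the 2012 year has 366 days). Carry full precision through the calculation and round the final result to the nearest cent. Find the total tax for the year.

$14,682.49

1 January – 8 September 2012: 252 days at 0.85% → $1,128,000 × 0.85% × 252/366 = $6,601.5738
9 September – 31 December 2012: 114 days at 2.3% → $1,128,000 × 2.3% × 114/366 = $8,080.9180
Total = $14,682.4918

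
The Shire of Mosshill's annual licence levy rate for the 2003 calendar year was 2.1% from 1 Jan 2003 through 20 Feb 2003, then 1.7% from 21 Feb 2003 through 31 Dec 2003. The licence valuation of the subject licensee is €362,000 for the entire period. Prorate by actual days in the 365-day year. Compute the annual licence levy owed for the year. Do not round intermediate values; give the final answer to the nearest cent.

€6,356.32

1 Jan – 20 Feb 2003: 51 days at 2.1% → €362,000 × 2.1% × 51/365 = €1,062.1973
21 Feb – 31 Dec 2003: 314 days at 1.7% → €362,000 × 1.7% × 314/365 = €5,294.1260
Total = €6,356.3233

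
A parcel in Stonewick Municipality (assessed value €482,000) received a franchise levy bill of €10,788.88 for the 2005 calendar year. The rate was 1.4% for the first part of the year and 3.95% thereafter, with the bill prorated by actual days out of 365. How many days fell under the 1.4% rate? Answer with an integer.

245 days

Let d = days at the first rate; then 365 − d days at the second rate.
€482,000 × [1.4%·d + 3.95%·(365−d)] / 365 = €10,788.88
Solving gives d = 245, so the new rate took effect on September 3, 2005.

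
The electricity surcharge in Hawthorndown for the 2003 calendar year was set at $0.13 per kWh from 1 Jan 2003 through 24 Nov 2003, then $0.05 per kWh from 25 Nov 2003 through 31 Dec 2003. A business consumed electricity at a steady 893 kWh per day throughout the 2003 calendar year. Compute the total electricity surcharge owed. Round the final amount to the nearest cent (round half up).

$39,729.57

1 Jan – 24 Nov 2003: 328 days × 893 kWh/day = 292,904 kWh at $0.13/kWh → $38,077.52
25 Nov – 31 Dec 2003: 37 days × 893 kWh/day = 33,041 kWh at $0.05/kWh → $1,652.05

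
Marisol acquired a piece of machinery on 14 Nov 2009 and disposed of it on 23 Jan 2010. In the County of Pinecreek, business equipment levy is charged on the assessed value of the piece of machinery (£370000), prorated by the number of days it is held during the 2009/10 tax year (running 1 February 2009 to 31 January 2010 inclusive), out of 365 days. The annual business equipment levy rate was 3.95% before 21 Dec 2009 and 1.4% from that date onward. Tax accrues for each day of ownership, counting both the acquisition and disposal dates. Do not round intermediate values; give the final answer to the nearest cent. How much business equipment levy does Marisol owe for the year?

14 Nov – 20 Dec 2009: 37 days at 3.95% → £370000 × 3.95% × 37/365 = £1481.5205
21 Dec 2009 – 23 Jan 2010: 34 days at 1.4% → £370000 × 1.4% × 34/365 = £482.5205
Total = £1964.0411

£1964.04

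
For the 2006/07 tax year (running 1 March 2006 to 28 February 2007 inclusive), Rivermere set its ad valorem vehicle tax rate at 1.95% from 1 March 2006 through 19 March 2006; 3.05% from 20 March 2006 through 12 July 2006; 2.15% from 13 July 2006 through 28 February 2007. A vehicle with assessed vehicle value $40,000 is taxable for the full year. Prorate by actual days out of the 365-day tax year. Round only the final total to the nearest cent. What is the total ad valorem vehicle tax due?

$969.26

1 March – 19 March 2006: 19 days at 1.95% → $40,000 × 1.95% × 19/365 = $40.6027
20 March – 12 July 2006: 115 days at 3.05% → $40,000 × 3.05% × 115/365 = $384.3836
13 July 2006 – 28 February 2007: 231 days at 2.15% → $40,000 × 2.15% × 231/365 = $544.2740
Total = $969.2603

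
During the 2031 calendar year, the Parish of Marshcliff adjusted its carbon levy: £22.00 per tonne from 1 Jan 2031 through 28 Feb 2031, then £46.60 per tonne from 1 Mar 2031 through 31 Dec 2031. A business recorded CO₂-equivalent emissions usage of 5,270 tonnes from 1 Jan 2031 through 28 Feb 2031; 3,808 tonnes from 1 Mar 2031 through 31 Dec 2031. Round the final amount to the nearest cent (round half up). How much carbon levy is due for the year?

1 Jan – 28 Feb 2031: 5,270 tonnes at £22.00/tonne → £115,940.00
1 Mar – 31 Dec 2031: 3,808 tonnes at £46.60/tonne → £177,452.80

£293,392.80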